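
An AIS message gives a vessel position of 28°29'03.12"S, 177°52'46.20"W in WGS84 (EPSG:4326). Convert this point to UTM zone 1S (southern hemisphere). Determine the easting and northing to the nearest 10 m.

Zone 1 central meridian λ₀ = 6×1 − 183 = -177°; Δλ = -0.8795°.
Transverse Mercator on WGS84 with k₀ = 0.9996 gives E = 413913.101 m, N = 6848843.292 m.

E 413910 m, N 6848840 m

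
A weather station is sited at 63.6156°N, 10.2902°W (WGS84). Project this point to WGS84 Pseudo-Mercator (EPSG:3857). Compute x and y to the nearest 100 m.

x -1145500 m, y 9252800 m

Web Mercator is spherical with R = a = 6378137 m.
x = R·λ = 6378137 × -0.179597871 = -1145499.824 m.
y = R·ln tan(π/4 + φ/2) = 6378137 × 1.450708038 = 9252814.613 m.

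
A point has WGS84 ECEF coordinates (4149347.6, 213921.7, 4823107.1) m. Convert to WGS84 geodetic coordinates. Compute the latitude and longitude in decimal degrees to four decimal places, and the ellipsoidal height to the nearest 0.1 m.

lat 49.4470°, lon 2.9513°, h 106.0 m

λ = atan2(Y, X) = 2.95129973°; p = √(X²+Y²) = 4154858.4 m.
Bowring's method on WGS84 (a = 6378137 m, b = 6356752.314 m) gives φ = 49.44700030°, h = 106.025 m.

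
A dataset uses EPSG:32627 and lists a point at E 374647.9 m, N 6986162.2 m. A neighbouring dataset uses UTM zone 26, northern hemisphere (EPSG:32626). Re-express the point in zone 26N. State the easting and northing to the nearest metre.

UTM 27N → geographic: φ = 62.98350034°, λ = -23.47379937°.
UTM 26N (λ₀ = -27°) forward: E = 678645.599 m, N = 6988650.441 m.

E 678646 m, N 6988650 m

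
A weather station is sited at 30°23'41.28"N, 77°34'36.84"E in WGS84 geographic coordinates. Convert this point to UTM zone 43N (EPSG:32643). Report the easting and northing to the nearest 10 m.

E 747590 m, N 3365350 m

Zone 43 central meridian λ₀ = 6×43 − 183 = 75°; Δλ = +2.5769°.
Transverse Mercator on WGS84 with k₀ = 0.9996 gives E = 747587.413 m, N = 3365351.895 m.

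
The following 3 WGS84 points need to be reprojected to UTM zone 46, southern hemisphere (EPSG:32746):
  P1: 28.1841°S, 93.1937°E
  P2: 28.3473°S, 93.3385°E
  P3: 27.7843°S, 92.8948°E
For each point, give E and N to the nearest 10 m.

P1: E 519010 m, N 6882390 m; P2: E 533170 m, N 6864280 m; P3: E 489640 m, N 6926690 m

UTM zone 46S: λ₀ = 93°, k₀ = 0.9996.
P1 (-28.1841°, 93.1937°) → (519012.627, 6882388.477) m.
P2 (-28.3473°, 93.3385°) → (533174.964, 6864277.923) m.
P3 (-27.7843°, 92.8948°) → (489635.944, 6926687.014) m.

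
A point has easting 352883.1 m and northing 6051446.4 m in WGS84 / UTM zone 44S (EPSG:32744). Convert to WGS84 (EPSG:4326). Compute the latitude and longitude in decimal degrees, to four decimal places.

Zone 44S: λ₀ = 81°, k₀ = 0.9996, false easting 500000 m, false northing 10000000 m.
Meridian distance M = (N − FN)/k₀ = -3950133.7 m.
Inverse transverse Mercator on WGS84 gives φ = -35.66989977°, λ = 79.37450027°.

lat -35.6699°, lon 79.3745°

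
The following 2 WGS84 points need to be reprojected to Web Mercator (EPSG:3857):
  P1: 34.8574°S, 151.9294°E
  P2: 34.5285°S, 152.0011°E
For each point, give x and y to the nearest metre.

Web Mercator: x = R·λ, y = R·ln tan(π/4+φ/2), R = 6378137 m.
P1 (-34.8574°, 151.9294°) → (16912703.445, -4144519.220) m.
P2 (-34.5285°, 152.0011°) → (16920685.052, -4099989.359) m.

P1: x 16912703 m, y -4144519 m; P2: x 16920685 m, y -4099989 m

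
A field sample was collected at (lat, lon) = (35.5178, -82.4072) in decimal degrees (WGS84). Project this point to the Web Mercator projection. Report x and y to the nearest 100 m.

Web Mercator is spherical with R = a = 6378137 m.
x = R·λ = 6378137 × -1.438276967 = -9173527.542 m.
y = R·ln tan(π/4 + φ/2) = 6378137 × 0.663904310 = 4234472.646 m.

x -9173500 m, y 4234500 m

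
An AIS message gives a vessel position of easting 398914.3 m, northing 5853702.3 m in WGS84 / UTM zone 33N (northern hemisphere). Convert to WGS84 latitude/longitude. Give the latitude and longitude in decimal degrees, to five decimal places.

lat 52.82360°, lon 13.49980°

Zone 33N: λ₀ = 15°, k₀ = 0.9996, false easting 500000 m.
Meridian distance M = (N − FN)/k₀ = 5856044.7 m.
Inverse transverse Mercator on WGS84 gives φ = 52.82359978°, λ = 13.49980043°.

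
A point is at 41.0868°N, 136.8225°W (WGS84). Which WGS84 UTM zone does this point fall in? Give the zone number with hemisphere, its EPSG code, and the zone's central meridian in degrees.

Zone 8N (EPSG:32608), central meridian -135°

UTM zone = ⌊(λ + 180)/6⌋ + 1; -136.8225° ∈ [-138°, -132°) → zone 8.
Hemisphere: N (φ ≥ 0).
Central meridian λ₀ = 6×8 − 183 = -135°.
EPSG code: 32608.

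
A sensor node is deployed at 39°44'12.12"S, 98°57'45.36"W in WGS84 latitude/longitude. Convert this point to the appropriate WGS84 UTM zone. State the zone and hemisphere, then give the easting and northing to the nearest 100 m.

Longitude -98.9626° lies in the 6° band [-102°, -96°), giving zone 14; latitude is south of the equator, so 14S.
Zone 14 central meridian λ₀ = 6×14 − 183 = -99°; Δλ = +0.0374°.
Transverse Mercator on WGS84 with k₀ = 0.9996 gives E = 503204.681 m, N = 5601465.172 m.

Zone 14S: E 503200 m, N 5601500 m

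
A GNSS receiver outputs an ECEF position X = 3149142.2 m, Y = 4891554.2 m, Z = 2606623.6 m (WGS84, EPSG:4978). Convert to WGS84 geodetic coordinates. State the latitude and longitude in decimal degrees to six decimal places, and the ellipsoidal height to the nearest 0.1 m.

lat 24.279100°, lon 57.226900°, h 317.0 m

λ = atan2(Y, X) = 57.22689986°; p = √(X²+Y²) = 5817593.9 m.
Bowring's method on WGS84 (a = 6378137 m, b = 6356752.314 m) gives φ = 24.27909991°, h = 316.951 m.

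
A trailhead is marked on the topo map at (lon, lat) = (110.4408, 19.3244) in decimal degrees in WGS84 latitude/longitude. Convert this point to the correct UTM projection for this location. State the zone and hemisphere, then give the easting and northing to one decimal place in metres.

Zone 49N: E 441258.5 m, N 2136817.1 m

Longitude 110.4408° lies in the 6° band [108°, 114°), giving zone 49; latitude is north of the equator, so 49N.
Zone 49 central meridian λ₀ = 6×49 − 183 = 111°; Δλ = -0.5592°.
Transverse Mercator on WGS84 with k₀ = 0.9996 gives E = 441258.520 m, N = 2136817.089 m.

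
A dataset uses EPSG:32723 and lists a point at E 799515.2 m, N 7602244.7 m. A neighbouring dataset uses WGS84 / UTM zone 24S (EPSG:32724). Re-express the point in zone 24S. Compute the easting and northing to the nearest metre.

UTM 23S → geographic: φ = -21.65790001°, λ = -42.10610026°.
UTM 24S (λ₀ = -39°) forward: E = 178507.069 m, N = 7601819.604 m.

E 178507 m, N 7601820 m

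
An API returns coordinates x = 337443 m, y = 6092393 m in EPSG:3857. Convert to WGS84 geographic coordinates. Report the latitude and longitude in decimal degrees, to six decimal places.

R = 6378137 m. λ = x/R = 3.03130204°.
φ = 2·arctan(exp(y/R)) − 90° = 2·arctan(2.59919) − 90° = 47.91299807°.

lat 47.912998°, lon 3.031302°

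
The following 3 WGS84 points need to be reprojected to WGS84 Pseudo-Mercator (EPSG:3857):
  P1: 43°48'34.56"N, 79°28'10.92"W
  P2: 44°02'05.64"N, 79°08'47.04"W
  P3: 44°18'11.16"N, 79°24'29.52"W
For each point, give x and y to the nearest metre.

Web Mercator: x = R·λ, y = R·ln tan(π/4+φ/2), R = 6378137 m.
P1 (43.8096°, -79.4697°) → (-8846526.537, 5436024.468) m.
P2 (44.0349°, -79.1464°) → (-8810536.946, 5470844.628) m.
P3 (44.3031°, -79.4082°) → (-8839680.389, 5512468.046) m.

P1: x -8846527 m, y 5436024 m; P2: x -8810537 m, y 5470845 m; P3: x -8839680 m, y 5512468 m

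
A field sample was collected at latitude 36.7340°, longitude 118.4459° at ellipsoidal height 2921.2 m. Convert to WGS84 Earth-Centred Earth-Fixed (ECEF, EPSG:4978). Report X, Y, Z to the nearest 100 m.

X -2438800 m, Y 4501900 m, Z 3795500 m

WGS84: a = 6378137 m, e² = 0.006694380; N(φ) = a/√(1−e²sin²φ) = 6385787.748 m.
X = (N+h)·cosφ·cosλ = -2438824.460 m; Y = (N+h)·cosφ·sinλ = 4501887.659 m; Z = (N(1−e²)+h)·sinφ = 3795523.946 m.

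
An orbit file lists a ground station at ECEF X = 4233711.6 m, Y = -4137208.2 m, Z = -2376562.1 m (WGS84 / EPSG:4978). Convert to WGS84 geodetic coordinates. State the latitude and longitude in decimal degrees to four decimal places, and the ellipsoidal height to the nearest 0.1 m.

λ = atan2(Y, X) = -44.33949999°; p = √(X²+Y²) = 5919527.5 m.
Bowring's method on WGS84 (a = 6378137 m, b = 6356752.314 m) gives φ = -22.00769993°, h = 3625.785 m.

lat -22.0077°, lon -44.3395°, h 3625.8 m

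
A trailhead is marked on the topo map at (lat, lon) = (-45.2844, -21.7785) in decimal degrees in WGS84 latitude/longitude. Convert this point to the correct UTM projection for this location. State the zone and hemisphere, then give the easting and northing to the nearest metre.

Longitude -21.7785° lies in the 6° band [-24°, -18°), giving zone 27; latitude is south of the equator, so 27S.
Zone 27 central meridian λ₀ = 6×27 − 183 = -21°; Δλ = -0.7785°.
Transverse Mercator on WGS84 with k₀ = 0.9996 gives E = 438946.607 m, N = 4985160.821 m.

Zone 27S: E 438947 m, N 4985161 m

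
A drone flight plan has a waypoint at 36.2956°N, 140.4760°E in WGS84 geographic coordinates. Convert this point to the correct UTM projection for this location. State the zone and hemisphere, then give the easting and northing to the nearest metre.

Longitude 140.4760° lies in the 6° band [138°, 144°), giving zone 54; latitude is north of the equator, so 54N.
Zone 54 central meridian λ₀ = 6×54 − 183 = 141°; Δλ = -0.5240°.
Transverse Mercator on WGS84 with k₀ = 0.9996 gives E = 452949.804 m, N = 4016862.985 m.

Zone 54N: E 452950 m, N 4016863 m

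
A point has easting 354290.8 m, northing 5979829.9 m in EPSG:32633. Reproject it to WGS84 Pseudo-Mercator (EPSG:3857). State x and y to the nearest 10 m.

Unproject from UTM 33N (λ₀ = 15°) → φ = 53.94630029°, λ = 12.77979923°.
Web Mercator (R = 6378137 m): x = 1422640.743 m, y = 7159992.765 m.

x 1422640 m, y 7159990 m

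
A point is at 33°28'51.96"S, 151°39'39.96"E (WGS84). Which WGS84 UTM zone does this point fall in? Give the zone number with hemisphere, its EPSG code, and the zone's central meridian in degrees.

UTM zone = ⌊(λ + 180)/6⌋ + 1; 151.6611° ∈ [150°, 156°) → zone 56.
Hemisphere: S (φ < 0).
Central meridian λ₀ = 6×56 − 183 = 153°.
EPSG code: 32756.

Zone 56S (EPSG:32756), central meridian 153°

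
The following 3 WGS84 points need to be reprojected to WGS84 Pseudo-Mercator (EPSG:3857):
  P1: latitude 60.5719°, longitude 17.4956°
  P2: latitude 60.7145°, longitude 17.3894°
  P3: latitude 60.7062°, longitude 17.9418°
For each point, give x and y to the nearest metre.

P1: x 1947601 m, y 8528181 m; P2: x 1935779 m, y 8560561 m; P3: x 1997272 m, y 8558672 m

Web Mercator: x = R·λ, y = R·ln tan(π/4+φ/2), R = 6378137 m.
P1 (60.5719°, 17.4956°) → (1947601.283, 8528180.787) m.
P2 (60.7145°, 17.3894°) → (1935779.153, 8560560.788) m.
P3 (60.7062°, 17.9418°) → (1997272.040, 8558672.184) m.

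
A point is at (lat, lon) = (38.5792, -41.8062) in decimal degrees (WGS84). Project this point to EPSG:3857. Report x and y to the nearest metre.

Web Mercator is spherical with R = a = 6378137 m.
x = R·λ = 6378137 × -0.729655838 = -4653844.896 m.
y = R·ln tan(π/4 + φ/2) = 6378137 × 0.730867584 = 4661573.579 m.

x -4653845 m, y 4661574 m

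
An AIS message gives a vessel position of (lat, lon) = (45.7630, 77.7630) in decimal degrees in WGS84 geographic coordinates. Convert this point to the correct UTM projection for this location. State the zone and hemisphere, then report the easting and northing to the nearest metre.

Zone 43N: E 714855 m, N 5071429 m

Longitude 77.7630° lies in the 6° band [72°, 78°), giving zone 43; latitude is north of the equator, so 43N.
Zone 43 central meridian λ₀ = 6×43 − 183 = 75°; Δλ = +2.7630°.
Transverse Mercator on WGS84 with k₀ = 0.9996 gives E = 714854.966 m, N = 5071428.782 m.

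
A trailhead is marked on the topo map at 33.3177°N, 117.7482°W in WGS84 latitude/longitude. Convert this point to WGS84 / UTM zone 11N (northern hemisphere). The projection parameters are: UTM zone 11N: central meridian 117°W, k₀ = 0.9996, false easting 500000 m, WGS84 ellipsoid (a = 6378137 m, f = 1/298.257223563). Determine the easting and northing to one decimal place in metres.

Zone 11 central meridian λ₀ = 6×11 − 183 = -117°; Δλ = -0.7482°.
Transverse Mercator on WGS84 with k₀ = 0.9996 gives E = 430357.0499 m, N = 3686757.872 m.

E 430357.0 m, N 3686757.9 m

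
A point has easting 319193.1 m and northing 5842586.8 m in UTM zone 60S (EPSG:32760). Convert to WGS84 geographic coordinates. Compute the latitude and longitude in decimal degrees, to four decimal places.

lat -37.5460°, lon 174.9533°

Zone 60S: λ₀ = 177°, k₀ = 0.9996, false easting 500000 m, false northing 10000000 m.
Meridian distance M = (N − FN)/k₀ = -4159076.8 m.
Inverse transverse Mercator on WGS84 gives φ = -37.54600031°, λ = 174.95330019°.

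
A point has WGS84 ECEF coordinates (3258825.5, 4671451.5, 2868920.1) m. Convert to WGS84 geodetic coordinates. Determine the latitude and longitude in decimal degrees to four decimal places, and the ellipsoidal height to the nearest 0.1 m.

λ = atan2(Y, X) = 55.10019969°; p = √(X²+Y²) = 5695823.3 m.
Bowring's method on WGS84 (a = 6378137 m, b = 6356752.314 m) gives φ = 26.88869993°, h = 3754.823 m.

lat 26.8887°, lon 55.1002°, h 3754.8 m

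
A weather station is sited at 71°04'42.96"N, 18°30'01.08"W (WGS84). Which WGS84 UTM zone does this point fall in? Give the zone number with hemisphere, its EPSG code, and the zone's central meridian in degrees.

Zone 27N (EPSG:32627), central meridian -21°

UTM zone = ⌊(λ + 180)/6⌋ + 1; -18.5003° ∈ [-24°, -18°) → zone 27.
Hemisphere: N (φ ≥ 0).
Central meridian λ₀ = 6×27 − 183 = -21°.
EPSG code: 32627.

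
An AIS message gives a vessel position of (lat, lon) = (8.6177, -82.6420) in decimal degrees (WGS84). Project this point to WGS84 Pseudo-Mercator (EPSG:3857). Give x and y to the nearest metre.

x -9199665 m, y 962956 m

Web Mercator is spherical with R = a = 6378137 m.
x = R·λ = 6378137 × -1.442375000 = -9199665.358 m.
y = R·ln tan(π/4 + φ/2) = 6378137 × 0.150977561 = 962955.570 m.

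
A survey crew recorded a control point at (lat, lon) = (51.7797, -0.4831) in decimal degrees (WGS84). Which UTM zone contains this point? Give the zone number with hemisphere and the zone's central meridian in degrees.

UTM zone = ⌊(λ + 180)/6⌋ + 1; -0.4831° ∈ [-6°, 0°) → zone 30.
Hemisphere: N (φ ≥ 0).
Central meridian λ₀ = 6×30 − 183 = -3°.

Zone 30N, central meridian -3°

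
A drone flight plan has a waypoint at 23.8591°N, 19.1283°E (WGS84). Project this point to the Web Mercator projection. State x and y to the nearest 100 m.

x 2129400 m, y 2736200 m

Web Mercator is spherical with R = a = 6378137 m.
x = R·λ = 6378137 × 0.333851815 = 2129352.616 m.
y = R·ln tan(π/4 + φ/2) = 6378137 × 0.429004301 = 2736248.206 m.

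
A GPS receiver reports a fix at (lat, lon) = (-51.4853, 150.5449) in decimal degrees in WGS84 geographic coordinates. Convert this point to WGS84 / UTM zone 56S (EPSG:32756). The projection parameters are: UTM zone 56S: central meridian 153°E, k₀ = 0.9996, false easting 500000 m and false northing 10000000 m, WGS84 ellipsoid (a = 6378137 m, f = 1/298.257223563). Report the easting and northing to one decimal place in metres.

E 329541.6 m, N 4293347.4 m

Zone 56 central meridian λ₀ = 6×56 − 183 = 153°; Δλ = -2.4551°.
Transverse Mercator on WGS84 with k₀ = 0.9996 gives E = 329541.634 m, N = 4293347.359 m.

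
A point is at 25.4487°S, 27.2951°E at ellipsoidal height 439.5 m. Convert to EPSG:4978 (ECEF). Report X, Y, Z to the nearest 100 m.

WGS84: a = 6378137 m, e² = 0.006694380; N(φ) = a/√(1−e²sin²φ) = 6382082.603 m.
X = (N+h)·cosφ·cosλ = 5121530.132 m; Y = (N+h)·cosφ·sinλ = 2642864.159 m; Z = (N(1−e²)+h)·sinφ = -2724228.903 m.

X 5121500 m, Y 2642900 m, Z -2724200 m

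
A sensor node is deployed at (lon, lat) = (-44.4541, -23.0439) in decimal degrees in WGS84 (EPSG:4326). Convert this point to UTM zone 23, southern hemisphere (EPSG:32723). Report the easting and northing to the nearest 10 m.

Zone 23 central meridian λ₀ = 6×23 − 183 = -45°; Δλ = +0.5459°.
Transverse Mercator on WGS84 with k₀ = 0.9996 gives E = 555927.148 m, N = 7451516.213 m.

E 555930 m, N 7451520 m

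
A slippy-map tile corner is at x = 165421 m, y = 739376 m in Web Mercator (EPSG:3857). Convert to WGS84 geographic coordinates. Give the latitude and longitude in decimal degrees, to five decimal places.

R = 6378137 m. λ = x/R = 1.48600213°.
φ = 2·arctan(exp(y/R)) − 90° = 2·arctan(1.12291) − 90° = 6.62710141°.

lat 6.62710°, lon 1.48600°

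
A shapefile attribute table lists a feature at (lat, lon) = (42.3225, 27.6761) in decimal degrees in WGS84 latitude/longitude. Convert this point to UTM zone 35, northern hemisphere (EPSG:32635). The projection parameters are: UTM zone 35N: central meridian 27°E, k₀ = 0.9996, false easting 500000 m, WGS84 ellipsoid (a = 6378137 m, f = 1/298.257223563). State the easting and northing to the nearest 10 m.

Zone 35 central meridian λ₀ = 6×35 − 183 = 27°; Δλ = +0.6761°.
Transverse Mercator on WGS84 with k₀ = 0.9996 gives E = 555709.501 m, N = 4685805.354 m.

E 555710 m, N 4685810 m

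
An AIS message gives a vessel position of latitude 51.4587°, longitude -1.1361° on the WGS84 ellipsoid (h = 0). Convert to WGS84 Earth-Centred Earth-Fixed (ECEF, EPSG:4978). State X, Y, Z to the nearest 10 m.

X 3981460 m, Y -78960 m, Z 4965500 m

WGS84: a = 6378137 m, e² = 0.006694380; N(φ) = a/√(1−e²sin²φ) = 6391237.897 m.
X = (N+h)·cosφ·cosλ = 3981460.694 m; Y = (N+h)·cosφ·sinλ = -78957.481 m; Z = (N(1−e²)+h)·sinφ = 4965500.749 m.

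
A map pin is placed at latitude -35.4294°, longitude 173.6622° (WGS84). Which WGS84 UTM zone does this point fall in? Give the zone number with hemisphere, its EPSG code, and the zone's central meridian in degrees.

Zone 59S (EPSG:32759), central meridian 171°

UTM zone = ⌊(λ + 180)/6⌋ + 1; 173.6622° ∈ [168°, 174°) → zone 59.
Hemisphere: S (φ < 0).
Central meridian λ₀ = 6×59 − 183 = 171°.
EPSG code: 32759.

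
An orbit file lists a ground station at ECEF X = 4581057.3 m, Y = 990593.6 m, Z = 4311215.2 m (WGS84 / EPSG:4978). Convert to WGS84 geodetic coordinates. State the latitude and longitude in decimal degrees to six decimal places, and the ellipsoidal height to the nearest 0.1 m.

lat 42.800800°, lon 12.201601°, h -111.9 m

λ = atan2(Y, X) = 12.20160054°; p = √(X²+Y²) = 4686935.2 m.
Bowring's method on WGS84 (a = 6378137 m, b = 6356752.314 m) gives φ = 42.80079988°, h = -111.871 m.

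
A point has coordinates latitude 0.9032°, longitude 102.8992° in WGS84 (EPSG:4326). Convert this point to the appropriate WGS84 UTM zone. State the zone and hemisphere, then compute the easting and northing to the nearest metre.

Longitude 102.8992° lies in the 6° band [102°, 108°), giving zone 48; latitude is north of the equator, so 48N.
Zone 48 central meridian λ₀ = 6×48 − 183 = 105°; Δλ = -2.1008°.
Transverse Mercator on WGS84 with k₀ = 0.9996 gives E = 266209.691 m, N = 99898.406 m.

Zone 48N: E 266210 m, N 99898 m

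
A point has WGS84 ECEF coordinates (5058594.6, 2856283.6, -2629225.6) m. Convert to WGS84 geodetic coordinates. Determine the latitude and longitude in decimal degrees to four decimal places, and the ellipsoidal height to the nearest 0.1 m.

lat -24.4959°, lon 29.4508°, h 2077.4 m

λ = atan2(Y, X) = 29.45079979°; p = √(X²+Y²) = 5809280.1 m.
Bowring's method on WGS84 (a = 6378137 m, b = 6356752.314 m) gives φ = -24.49590005°, h = 2077.440 m.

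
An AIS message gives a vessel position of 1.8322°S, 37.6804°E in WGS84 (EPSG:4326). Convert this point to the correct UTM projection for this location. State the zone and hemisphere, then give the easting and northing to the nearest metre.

Longitude 37.6804° lies in the 6° band [36°, 42°), giving zone 37; latitude is south of the equator, so 37S.
Zone 37 central meridian λ₀ = 6×37 − 183 = 39°; Δλ = -1.3196°.
Transverse Mercator on WGS84 with k₀ = 0.9996 gives E = 353223.090 m, N = 9797432.108 m.

Zone 37S: E 353223 m, N 9797432 m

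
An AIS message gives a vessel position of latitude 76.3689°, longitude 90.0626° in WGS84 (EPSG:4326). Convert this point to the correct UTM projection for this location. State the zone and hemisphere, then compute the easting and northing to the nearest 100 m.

Longitude 90.0626° lies in the 6° band [90°, 96°), giving zone 46; latitude is north of the equator, so 46N.
Zone 46 central meridian λ₀ = 6×46 − 183 = 93°; Δλ = -2.9374°.
Transverse Mercator on WGS84 with k₀ = 0.9996 gives E = 422754.647 m, N = 8478273.840 m.

Zone 46N: E 422800 m, N 8478300 m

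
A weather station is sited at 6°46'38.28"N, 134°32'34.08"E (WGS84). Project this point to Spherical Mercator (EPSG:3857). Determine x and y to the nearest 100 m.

Web Mercator is spherical with R = a = 6378137 m.
x = R·λ = 6378137 × 2.348214845 = 14977235.986 m.
y = R·ln tan(π/4 + φ/2) = 6378137 × 0.118563004 = 756211.084 m.

x 14977200 m, y 756200 m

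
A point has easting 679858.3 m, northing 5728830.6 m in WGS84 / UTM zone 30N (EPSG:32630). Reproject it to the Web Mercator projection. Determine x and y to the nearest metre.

Unproject from UTM 30N (λ₀ = -3°) → φ = 51.68159964°, λ = -0.39829933°.
Web Mercator (R = 6378137 m): x = -44338.479 m, y = 6742758.071 m.

x -44338 m, y 6742758 m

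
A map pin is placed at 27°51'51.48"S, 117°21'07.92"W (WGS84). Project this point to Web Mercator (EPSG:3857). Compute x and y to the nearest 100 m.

x -13063600 m, y -3231900 m

Web Mercator is spherical with R = a = 6378137 m.
x = R·λ = 6378137 × -2.048182274 = -13063587.147 m.
y = R·ln tan(π/4 + φ/2) = 6378137 × -0.506711579 = -3231875.872 m.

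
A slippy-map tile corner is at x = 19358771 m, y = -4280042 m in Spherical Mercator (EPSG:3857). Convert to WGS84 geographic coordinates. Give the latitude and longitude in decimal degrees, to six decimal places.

R = 6378137 m. λ = x/R = 173.90279871°.
φ = 2·arctan(exp(y/R)) − 90° = 2·arctan(0.51117) − 90° = -35.85029719°.

lat -35.850297°, lon 173.902799°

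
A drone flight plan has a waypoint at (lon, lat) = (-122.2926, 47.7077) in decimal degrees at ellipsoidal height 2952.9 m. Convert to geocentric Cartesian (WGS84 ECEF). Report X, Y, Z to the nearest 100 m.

WGS84: a = 6378137 m, e² = 0.006694380; N(φ) = a/√(1−e²sin²φ) = 6389851.018 m.
X = (N+h)·cosφ·cosλ = -2298208.123 m; Y = (N+h)·cosφ·sinλ = -3636445.522 m; Z = (N(1−e²)+h)·sinφ = 4697252.330 m.

X -2298200 m, Y -3636400 m, Z 4697300 m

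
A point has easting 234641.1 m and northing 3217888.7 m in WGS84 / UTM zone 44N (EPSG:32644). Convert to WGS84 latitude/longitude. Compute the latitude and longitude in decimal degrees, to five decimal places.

lat 29.06170°, lon 78.27450°

Zone 44N: λ₀ = 81°, k₀ = 0.9996, false easting 500000 m.
Meridian distance M = (N − FN)/k₀ = 3219176.4 m.
Inverse transverse Mercator on WGS84 gives φ = 29.06169966°, λ = 78.27450047°.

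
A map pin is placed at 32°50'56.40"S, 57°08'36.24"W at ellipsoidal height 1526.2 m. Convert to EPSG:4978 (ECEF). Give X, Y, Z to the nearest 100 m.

X 2910600 m, Y -4506600 m, Z -3440700 m

WGS84: a = 6378137 m, e² = 0.006694380; N(φ) = a/√(1−e²sin²φ) = 6384427.697 m.
X = (N+h)·cosφ·cosλ = 2910641.596 m; Y = (N+h)·cosφ·sinλ = -4506648.347 m; Z = (N(1−e²)+h)·sinφ = -3440729.803 m.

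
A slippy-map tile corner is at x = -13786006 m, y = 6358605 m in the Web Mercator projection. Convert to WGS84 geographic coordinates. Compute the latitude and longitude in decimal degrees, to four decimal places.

R = 6378137 m. λ = x/R = -123.84179897°.
φ = 2·arctan(exp(y/R)) − 90° = 2·arctan(2.70997) − 90° = 49.49109788°.

lat 49.4911°, lon -123.8418°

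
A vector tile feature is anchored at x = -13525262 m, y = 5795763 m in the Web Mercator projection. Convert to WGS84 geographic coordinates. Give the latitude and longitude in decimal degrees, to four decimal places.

lat 46.0961°, lon -121.4995°

R = 6378137 m. λ = x/R = -121.49949576°.
φ = 2·arctan(exp(y/R)) − 90° = 2·arctan(2.48108) − 90° = 46.09610181°.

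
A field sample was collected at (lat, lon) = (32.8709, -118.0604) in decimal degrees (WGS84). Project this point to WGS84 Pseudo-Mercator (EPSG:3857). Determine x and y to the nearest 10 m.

Web Mercator is spherical with R = a = 6378137 m.
x = R·λ = 6378137 × -2.060542696 = -13142423.611 m.
y = R·ln tan(π/4 + φ/2) = 6378137 × 0.608042851 = 3878180.608 m.

x -13142420 m, y 3878180 m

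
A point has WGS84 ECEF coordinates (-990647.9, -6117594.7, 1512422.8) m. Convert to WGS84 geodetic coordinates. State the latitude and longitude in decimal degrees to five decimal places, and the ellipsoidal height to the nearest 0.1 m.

lat 13.80360°, lon -99.19830°, h 2237.7 m

λ = atan2(Y, X) = -99.19830036°; p = √(X²+Y²) = 6197285.5 m.
Bowring's method on WGS84 (a = 6378137 m, b = 6356752.314 m) gives φ = 13.80359961°, h = 2237.718 m.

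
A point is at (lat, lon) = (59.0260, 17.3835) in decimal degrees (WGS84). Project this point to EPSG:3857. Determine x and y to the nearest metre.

x 1935122 m, y 8186009 m

Web Mercator is spherical with R = a = 6378137 m.
x = R·λ = 6378137 × 0.303399311 = 1935122.368 m.
y = R·ln tan(π/4 + φ/2) = 6378137 × 1.283448224 = 8186008.607 m.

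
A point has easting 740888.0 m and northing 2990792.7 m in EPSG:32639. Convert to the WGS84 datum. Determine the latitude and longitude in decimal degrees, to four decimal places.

Zone 39N: λ₀ = 51°, k₀ = 0.9996, false easting 500000 m.
Meridian distance M = (N − FN)/k₀ = 2991989.5 m.
Inverse transverse Mercator on WGS84 gives φ = 27.01840037°, λ = 53.42790027°.

lat 27.0184°, lon 53.4279°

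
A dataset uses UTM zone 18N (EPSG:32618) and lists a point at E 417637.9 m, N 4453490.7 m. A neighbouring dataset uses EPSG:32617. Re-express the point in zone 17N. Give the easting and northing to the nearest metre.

UTM 18N → geographic: φ = 40.22780008°, λ = -75.96809969°.
UTM 17N (λ₀ = -81°) forward: E = 928182.758 m, N = 4465201.342 m.

E 928183 m, N 4465201 m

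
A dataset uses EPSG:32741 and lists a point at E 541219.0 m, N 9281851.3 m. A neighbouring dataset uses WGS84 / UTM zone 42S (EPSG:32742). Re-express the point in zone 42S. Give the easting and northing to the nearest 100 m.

UTM 41S → geographic: φ = -6.49690038°, λ = 63.37280044°.
UTM 42S (λ₀ = 69°) forward: E = -123155.305 m, N = 9278395.549 m.

E -123200 m, N 9278400 m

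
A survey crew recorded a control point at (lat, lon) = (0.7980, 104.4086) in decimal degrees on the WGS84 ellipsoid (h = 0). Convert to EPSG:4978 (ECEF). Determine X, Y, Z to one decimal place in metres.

WGS84: a = 6378137 m, e² = 0.006694380; N(φ) = a/√(1−e²sin²φ) = 6378141.141 m.
X = (N+h)·cosφ·cosλ = -1586952.522 m; Y = (N+h)·cosφ·sinλ = 6176922.803 m; Z = (N(1−e²)+h)·sinφ = 88235.477 m.

X -1586952.5 m, Y 6176922.8 m, Z 88235.5 m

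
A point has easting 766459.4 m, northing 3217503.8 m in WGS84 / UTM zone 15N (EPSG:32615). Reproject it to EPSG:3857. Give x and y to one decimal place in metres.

Unproject from UTM 15N (λ₀ = -93°) → φ = 29.05799967°, λ = -90.26329958°.
Web Mercator (R = 6378137 m): x = -10048064.546 m, y = 3383030.166 m.

x -10048064.5 m, y 3383030.2 m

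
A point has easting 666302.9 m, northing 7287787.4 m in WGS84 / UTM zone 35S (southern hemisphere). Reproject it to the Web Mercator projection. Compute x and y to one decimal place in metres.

Unproject from UTM 35S (λ₀ = 27°) → φ = -24.51479971°, λ = 28.64150024°.
Web Mercator (R = 6378137 m): x = 3188357.223 m, y = -2816265.351 m.

x 3188357.2 m, y -2816265.4 m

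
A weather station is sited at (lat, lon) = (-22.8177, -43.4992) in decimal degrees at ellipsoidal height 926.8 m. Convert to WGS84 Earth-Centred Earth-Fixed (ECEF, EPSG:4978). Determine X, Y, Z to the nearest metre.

WGS84: a = 6378137 m, e² = 0.006694380; N(φ) = a/√(1−e²sin²φ) = 6381350.059 m.
X = (N+h)·cosφ·cosλ = 4267304.515 m; Y = (N+h)·cosφ·sinλ = -4049407.543 m; Z = (N(1−e²)+h)·sinφ = -2458482.705 m.

X 4267305 m, Y -4049408 m, Z -2458483 m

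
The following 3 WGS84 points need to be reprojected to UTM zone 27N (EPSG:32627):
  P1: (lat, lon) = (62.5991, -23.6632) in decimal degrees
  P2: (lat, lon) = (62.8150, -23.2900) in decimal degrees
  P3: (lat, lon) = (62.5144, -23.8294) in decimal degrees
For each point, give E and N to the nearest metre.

P1: E 363284 m, N 6943745 m; P2: E 383290 m, N 6967052 m; P3: E 354342 m, N 6934678 m

UTM zone 27N: λ₀ = -21°, k₀ = 0.9996.
P1 (62.5991°, -23.6632°) → (363283.954, 6943745.028) m.
P2 (62.8150°, -23.2900°) → (383290.329, 6967052.411) m.
P3 (62.5144°, -23.8294°) → (354342.317, 6934678.406) m.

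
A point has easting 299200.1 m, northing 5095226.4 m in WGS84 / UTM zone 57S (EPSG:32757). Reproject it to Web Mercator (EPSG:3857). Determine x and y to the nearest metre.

x 17419730 m, y -5507088 m

Unproject from UTM 57S (λ₀ = 159°) → φ = -44.26850019°, λ = 156.48410015°.
Web Mercator (R = 6378137 m): x = 17419730.346 m, y = -5507087.661 m.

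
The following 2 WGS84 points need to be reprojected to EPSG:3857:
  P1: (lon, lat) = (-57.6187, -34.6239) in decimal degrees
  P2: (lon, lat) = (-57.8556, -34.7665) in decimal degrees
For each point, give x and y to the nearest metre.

P1: x -6414084 m, y -4112887 m; P2: x -6440456 m, y -4132195 m

Web Mercator: x = R·λ, y = R·ln tan(π/4+φ/2), R = 6378137 m.
P1 (-34.6239°, -57.6187°) → (-6414084.344, -4112887.392) m.
P2 (-34.7665°, -57.8556°) → (-6440455.932, -4132194.528) m.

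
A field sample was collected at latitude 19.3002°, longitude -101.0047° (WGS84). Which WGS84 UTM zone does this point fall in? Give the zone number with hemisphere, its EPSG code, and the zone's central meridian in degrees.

Zone 14N (EPSG:32614), central meridian -99°

UTM zone = ⌊(λ + 180)/6⌋ + 1; -101.0047° ∈ [-102°, -96°) → zone 14.
Hemisphere: N (φ ≥ 0).
Central meridian λ₀ = 6×14 − 183 = -99°.
EPSG code: 32614.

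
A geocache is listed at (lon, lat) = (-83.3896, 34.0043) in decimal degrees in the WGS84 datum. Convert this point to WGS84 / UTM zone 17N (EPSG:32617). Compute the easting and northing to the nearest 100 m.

E 279300 m, N 3765200 m

Zone 17 central meridian λ₀ = 6×17 − 183 = -81°; Δλ = -2.3896°.
Transverse Mercator on WGS84 with k₀ = 0.9996 gives E = 279312.589 m, N = 3765207.361 m.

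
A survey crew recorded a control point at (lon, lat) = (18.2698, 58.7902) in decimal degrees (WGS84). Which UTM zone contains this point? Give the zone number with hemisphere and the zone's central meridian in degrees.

Zone 34N, central meridian 21°

UTM zone = ⌊(λ + 180)/6⌋ + 1; 18.2698° ∈ [18°, 24°) → zone 34.
Hemisphere: N (φ ≥ 0).
Central meridian λ₀ = 6×34 − 183 = 21°.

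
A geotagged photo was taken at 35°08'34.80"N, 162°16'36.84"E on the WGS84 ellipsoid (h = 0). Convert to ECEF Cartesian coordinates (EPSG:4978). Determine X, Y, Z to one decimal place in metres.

X -4973501.5 m, Y 1589456.5 m, Z 3650851.1 m

WGS84: a = 6378137 m, e² = 0.006694380; N(φ) = a/√(1−e²sin²φ) = 6385222.456 m.
X = (N+h)·cosφ·cosλ = -4973501.472 m; Y = (N+h)·cosφ·sinλ = 1589456.472 m; Z = (N(1−e²)+h)·sinφ = 3650851.133 m.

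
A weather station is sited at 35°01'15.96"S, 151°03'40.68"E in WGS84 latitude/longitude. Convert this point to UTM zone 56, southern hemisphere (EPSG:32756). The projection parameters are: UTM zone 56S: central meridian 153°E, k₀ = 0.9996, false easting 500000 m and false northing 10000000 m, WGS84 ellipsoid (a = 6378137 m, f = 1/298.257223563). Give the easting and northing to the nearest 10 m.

Zone 56 central meridian λ₀ = 6×56 − 183 = 153°; Δλ = -1.9387°.
Transverse Mercator on WGS84 with k₀ = 0.9996 gives E = 323124.224 m, N = 6122899.335 m.

E 323120 m, N 6122900 m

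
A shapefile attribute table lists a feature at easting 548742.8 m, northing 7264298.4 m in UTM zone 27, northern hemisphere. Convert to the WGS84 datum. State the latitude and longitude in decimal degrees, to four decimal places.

lat 65.4974°, lon -19.9467°

Zone 27N: λ₀ = -21°, k₀ = 0.9996, false easting 500000 m.
Meridian distance M = (N − FN)/k₀ = 7267205.3 m.
Inverse transverse Mercator on WGS84 gives φ = 65.49740022°, λ = -19.94670049°.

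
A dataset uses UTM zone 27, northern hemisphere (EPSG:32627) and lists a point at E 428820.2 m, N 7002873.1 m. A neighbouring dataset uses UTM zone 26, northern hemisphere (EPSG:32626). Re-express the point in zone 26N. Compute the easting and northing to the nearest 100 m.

E 731000 m, N 7010300 m

UTM 27N → geographic: φ = 63.14809999°, λ = -22.41250059°.
UTM 26N (λ₀ = -27°) forward: E = 731044.284 m, N = 7010348.675 m.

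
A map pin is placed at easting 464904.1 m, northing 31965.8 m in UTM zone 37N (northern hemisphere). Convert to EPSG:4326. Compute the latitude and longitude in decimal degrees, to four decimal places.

lat 0.2892°, lon 38.6846°

Zone 37N: λ₀ = 39°, k₀ = 0.9996, false easting 500000 m.
Meridian distance M = (N − FN)/k₀ = 31978.6 m.
Inverse transverse Mercator on WGS84 gives φ = 0.28920018°, λ = 38.68459962°.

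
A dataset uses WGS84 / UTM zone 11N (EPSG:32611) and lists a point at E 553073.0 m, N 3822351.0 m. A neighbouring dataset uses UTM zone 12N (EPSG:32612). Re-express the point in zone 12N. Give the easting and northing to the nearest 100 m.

UTM 11N → geographic: φ = 34.54150025°, λ = -116.42159995°.
UTM 12N (λ₀ = -111°) forward: E = 2259.473 m, N = 3835575.372 m.

E 2300 m, N 3835600 m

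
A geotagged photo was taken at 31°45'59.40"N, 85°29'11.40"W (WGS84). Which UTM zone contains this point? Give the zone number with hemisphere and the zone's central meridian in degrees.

Zone 16N, central meridian -87°

UTM zone = ⌊(λ + 180)/6⌋ + 1; -85.4865° ∈ [-90°, -84°) → zone 16.
Hemisphere: N (φ ≥ 0).
Central meridian λ₀ = 6×16 − 183 = -87°.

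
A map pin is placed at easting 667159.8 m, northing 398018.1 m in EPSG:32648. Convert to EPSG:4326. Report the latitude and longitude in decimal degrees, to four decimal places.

Zone 48N: λ₀ = 105°, k₀ = 0.9996, false easting 500000 m.
Meridian distance M = (N − FN)/k₀ = 398177.4 m.
Inverse transverse Mercator on WGS84 gives φ = 3.59969979°, λ = 106.50499983°.

lat 3.5997°, lon 106.5050°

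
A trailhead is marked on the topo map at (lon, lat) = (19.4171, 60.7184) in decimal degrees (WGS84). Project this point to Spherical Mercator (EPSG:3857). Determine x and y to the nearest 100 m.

x 2161500 m, y 8561400 m

Web Mercator is spherical with R = a = 6378137 m.
x = R·λ = 6378137 × 0.338892326 = 2161501.685 m.
y = R·ln tan(π/4 + φ/2) = 6378137 × 1.342311771 = 8561448.372 m.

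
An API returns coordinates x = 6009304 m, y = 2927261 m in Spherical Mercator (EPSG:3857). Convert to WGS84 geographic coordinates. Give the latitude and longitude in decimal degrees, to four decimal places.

lat 25.4187°, lon 53.9825°

R = 6378137 m. λ = x/R = 53.98249630°.
φ = 2·arctan(exp(y/R)) − 90° = 2·arctan(1.58242) − 90° = 25.41870188°.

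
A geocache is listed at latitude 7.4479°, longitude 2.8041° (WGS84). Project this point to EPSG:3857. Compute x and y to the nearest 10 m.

Web Mercator is spherical with R = a = 6378137 m.
x = R·λ = 6378137 × 0.048940778 = 312150.984 m.
y = R·ln tan(π/4 + φ/2) = 6378137 × 0.130358017 = 831441.290 m.

x 312150 m, y 831440 m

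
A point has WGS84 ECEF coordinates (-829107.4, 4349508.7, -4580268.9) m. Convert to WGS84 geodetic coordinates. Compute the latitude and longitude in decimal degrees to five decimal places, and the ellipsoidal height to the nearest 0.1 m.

λ = atan2(Y, X) = 100.79230036°; p = √(X²+Y²) = 4427826.2 m.
Bowring's method on WGS84 (a = 6378137 m, b = 6356752.314 m) gives φ = -46.16169992°, h = 3541.171 m.

lat -46.16170°, lon 100.79230°, h 3541.2 m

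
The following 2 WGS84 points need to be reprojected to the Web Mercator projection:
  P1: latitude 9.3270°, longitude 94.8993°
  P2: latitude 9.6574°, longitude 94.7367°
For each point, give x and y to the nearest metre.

P1: x 10564142 m, y 1042893 m; P2: x 10546041 m, y 1080184 m

Web Mercator: x = R·λ, y = R·ln tan(π/4+φ/2), R = 6378137 m.
P1 (9.3270°, 94.8993°) → (10564141.753, 1042893.153) m.
P2 (9.6574°, 94.7367°) → (10546041.203, 1080183.747) m.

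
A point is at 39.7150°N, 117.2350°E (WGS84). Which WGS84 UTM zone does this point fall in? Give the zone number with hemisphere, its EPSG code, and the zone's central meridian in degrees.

Zone 50N (EPSG:32650), central meridian 117°

UTM zone = ⌊(λ + 180)/6⌋ + 1; 117.2350° ∈ [114°, 120°) → zone 50.
Hemisphere: N (φ ≥ 0).
Central meridian λ₀ = 6×50 − 183 = 117°.
EPSG code: 32650.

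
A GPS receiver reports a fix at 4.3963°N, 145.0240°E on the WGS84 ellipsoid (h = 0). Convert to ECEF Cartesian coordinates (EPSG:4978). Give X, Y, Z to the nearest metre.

WGS84: a = 6378137 m, e² = 0.006694380; N(φ) = a/√(1−e²sin²φ) = 6378262.448 m.
X = (N+h)·cosφ·cosλ = -5210921.385 m; Y = (N+h)·cosφ·sinλ = 3645474.463 m; Z = (N(1−e²)+h)·sinφ = 485650.380 m.

X -5210921 m, Y 3645474 m, Z 485650 m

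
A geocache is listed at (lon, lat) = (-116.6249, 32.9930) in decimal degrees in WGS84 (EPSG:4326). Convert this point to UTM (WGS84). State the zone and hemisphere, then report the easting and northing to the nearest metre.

Longitude -116.6249° lies in the 6° band [-120°, -114°), giving zone 11; latitude is north of the equator, so 11N.
Zone 11 central meridian λ₀ = 6×11 − 183 = -117°; Δλ = +0.3751°.
Transverse Mercator on WGS84 with k₀ = 0.9996 gives E = 535043.149 m, N = 3650573.388 m.

Zone 11N: E 535043 m, N 3650573 m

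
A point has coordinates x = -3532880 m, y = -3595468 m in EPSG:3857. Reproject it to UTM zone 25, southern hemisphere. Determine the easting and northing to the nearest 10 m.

E 621000 m, N 6601580 m

Web Mercator inverse (R = 6378137 m) → φ = -30.71250144°, λ = -31.73640101°.
UTM 25S forward: E = 620995.934 m, N = 6601577.922 m.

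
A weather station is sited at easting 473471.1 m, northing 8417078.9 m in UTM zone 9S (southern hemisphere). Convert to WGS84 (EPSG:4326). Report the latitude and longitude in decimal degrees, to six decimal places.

lat -14.318100°, lon -129.246000°

Zone 9S: λ₀ = -129°, k₀ = 0.9996, false easting 500000 m, false northing 10000000 m.
Meridian distance M = (N − FN)/k₀ = -1583554.5 m.
Inverse transverse Mercator on WGS84 gives φ = -14.31809968°, λ = -129.24600042°.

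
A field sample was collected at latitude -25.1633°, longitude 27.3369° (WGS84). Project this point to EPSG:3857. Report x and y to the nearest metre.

x 3043130 m, y -2895816 m

Web Mercator is spherical with R = a = 6378137 m.
x = R·λ = 6378137 × 0.477118912 = 3043129.788 m.
y = R·ln tan(π/4 + φ/2) = 6378137 × -0.454022188 = -2895815.718 m.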